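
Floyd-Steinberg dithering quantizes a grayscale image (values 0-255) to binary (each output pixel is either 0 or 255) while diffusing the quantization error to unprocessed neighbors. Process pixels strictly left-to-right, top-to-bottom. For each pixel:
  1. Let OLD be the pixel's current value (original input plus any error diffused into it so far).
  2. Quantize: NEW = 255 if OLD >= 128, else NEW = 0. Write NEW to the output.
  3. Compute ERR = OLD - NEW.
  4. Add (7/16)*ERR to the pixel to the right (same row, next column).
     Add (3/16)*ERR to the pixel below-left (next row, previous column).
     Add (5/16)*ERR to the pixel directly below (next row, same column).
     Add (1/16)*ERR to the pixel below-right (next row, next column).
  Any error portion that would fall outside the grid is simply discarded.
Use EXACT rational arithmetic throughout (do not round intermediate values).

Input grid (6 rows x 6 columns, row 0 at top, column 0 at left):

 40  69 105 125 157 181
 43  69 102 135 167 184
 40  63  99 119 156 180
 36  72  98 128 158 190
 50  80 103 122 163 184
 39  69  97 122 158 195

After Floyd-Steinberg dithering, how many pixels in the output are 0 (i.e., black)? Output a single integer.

Answer: 20

Derivation:
(0,0): OLD=40 → NEW=0, ERR=40
(0,1): OLD=173/2 → NEW=0, ERR=173/2
(0,2): OLD=4571/32 → NEW=255, ERR=-3589/32
(0,3): OLD=38877/512 → NEW=0, ERR=38877/512
(0,4): OLD=1558283/8192 → NEW=255, ERR=-530677/8192
(0,5): OLD=20009293/131072 → NEW=255, ERR=-13414067/131072
(1,0): OLD=2295/32 → NEW=0, ERR=2295/32
(1,1): OLD=27873/256 → NEW=0, ERR=27873/256
(1,2): OLD=1099605/8192 → NEW=255, ERR=-989355/8192
(1,3): OLD=2842145/32768 → NEW=0, ERR=2842145/32768
(1,4): OLD=357060595/2097152 → NEW=255, ERR=-177713165/2097152
(1,5): OLD=3721044661/33554432 → NEW=0, ERR=3721044661/33554432
(2,0): OLD=339259/4096 → NEW=0, ERR=339259/4096
(2,1): OLD=15086297/131072 → NEW=0, ERR=15086297/131072
(2,2): OLD=282450443/2097152 → NEW=255, ERR=-252323317/2097152
(2,3): OLD=1174893107/16777216 → NEW=0, ERR=1174893107/16777216
(2,4): OLD=100056803033/536870912 → NEW=255, ERR=-36845279527/536870912
(2,5): OLD=1540460272511/8589934592 → NEW=255, ERR=-649973048449/8589934592
(3,0): OLD=175037803/2097152 → NEW=0, ERR=175037803/2097152
(3,1): OLD=2132409071/16777216 → NEW=0, ERR=2132409071/16777216
(3,2): OLD=18298165421/134217728 → NEW=255, ERR=-15927355219/134217728
(3,3): OLD=666397971031/8589934592 → NEW=0, ERR=666397971031/8589934592
(3,4): OLD=11042072104535/68719476736 → NEW=255, ERR=-6481394463145/68719476736
(3,5): OLD=132822330318009/1099511627776 → NEW=0, ERR=132822330318009/1099511627776
(4,0): OLD=26820512133/268435456 → NEW=0, ERR=26820512133/268435456
(4,1): OLD=628774401761/4294967296 → NEW=255, ERR=-466442258719/4294967296
(4,2): OLD=5620254272915/137438953472 → NEW=0, ERR=5620254272915/137438953472
(4,3): OLD=305736476247103/2199023255552 → NEW=255, ERR=-255014453918657/2199023255552
(4,4): OLD=3880460221437807/35184372088832 → NEW=0, ERR=3880460221437807/35184372088832
(4,5): OLD=148679111865337257/562949953421312 → NEW=255, ERR=5126873742902697/562949953421312
(5,0): OLD=3426373787187/68719476736 → NEW=0, ERR=3426373787187/68719476736
(5,1): OLD=155663941289507/2199023255552 → NEW=0, ERR=155663941289507/2199023255552
(5,2): OLD=1974145112628177/17592186044416 → NEW=0, ERR=1974145112628177/17592186044416
(5,3): OLD=88996935338881643/562949953421312 → NEW=255, ERR=-54555302783552917/562949953421312
(5,4): OLD=162723012688095347/1125899906842624 → NEW=255, ERR=-124381463556773773/1125899906842624
(5,5): OLD=2817580928966607263/18014398509481984 → NEW=255, ERR=-1776090690951298657/18014398509481984
Output grid:
  Row 0: ..#.##  (3 black, running=3)
  Row 1: ..#.#.  (4 black, running=7)
  Row 2: ..#.##  (3 black, running=10)
  Row 3: ..#.#.  (4 black, running=14)
  Row 4: .#.#.#  (3 black, running=17)
  Row 5: ...###  (3 black, running=20)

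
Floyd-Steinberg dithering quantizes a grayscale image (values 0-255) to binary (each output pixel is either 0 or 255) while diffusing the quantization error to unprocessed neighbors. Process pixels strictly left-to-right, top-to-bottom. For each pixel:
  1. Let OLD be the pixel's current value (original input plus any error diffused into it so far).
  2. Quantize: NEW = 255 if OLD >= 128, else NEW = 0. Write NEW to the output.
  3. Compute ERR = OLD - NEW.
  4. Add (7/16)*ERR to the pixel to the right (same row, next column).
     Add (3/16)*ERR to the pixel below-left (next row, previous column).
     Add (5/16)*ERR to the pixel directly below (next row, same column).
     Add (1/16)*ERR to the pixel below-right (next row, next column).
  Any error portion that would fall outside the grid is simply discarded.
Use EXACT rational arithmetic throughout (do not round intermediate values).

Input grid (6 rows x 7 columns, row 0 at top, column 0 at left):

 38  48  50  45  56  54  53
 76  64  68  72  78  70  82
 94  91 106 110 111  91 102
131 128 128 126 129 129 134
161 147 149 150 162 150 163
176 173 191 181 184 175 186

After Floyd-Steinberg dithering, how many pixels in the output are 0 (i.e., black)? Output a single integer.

(0,0): OLD=38 → NEW=0, ERR=38
(0,1): OLD=517/8 → NEW=0, ERR=517/8
(0,2): OLD=10019/128 → NEW=0, ERR=10019/128
(0,3): OLD=162293/2048 → NEW=0, ERR=162293/2048
(0,4): OLD=2971059/32768 → NEW=0, ERR=2971059/32768
(0,5): OLD=49108965/524288 → NEW=0, ERR=49108965/524288
(0,6): OLD=788358979/8388608 → NEW=0, ERR=788358979/8388608
(1,0): OLD=12799/128 → NEW=0, ERR=12799/128
(1,1): OLD=148473/1024 → NEW=255, ERR=-112647/1024
(1,2): OLD=2071917/32768 → NEW=0, ERR=2071917/32768
(1,3): OLD=19178409/131072 → NEW=255, ERR=-14244951/131072
(1,4): OLD=682011419/8388608 → NEW=0, ERR=682011419/8388608
(1,5): OLD=10611853067/67108864 → NEW=255, ERR=-6500907253/67108864
(1,6): OLD=80360785477/1073741824 → NEW=0, ERR=80360785477/1073741824
(2,0): OLD=1714115/16384 → NEW=0, ERR=1714115/16384
(2,1): OLD=63176593/524288 → NEW=0, ERR=63176593/524288
(2,2): OLD=1268567283/8388608 → NEW=255, ERR=-870527757/8388608
(2,3): OLD=3344158235/67108864 → NEW=0, ERR=3344158235/67108864
(2,4): OLD=71539385099/536870912 → NEW=255, ERR=-65362697461/536870912
(2,5): OLD=456597569113/17179869184 → NEW=0, ERR=456597569113/17179869184
(2,6): OLD=35998360073471/274877906944 → NEW=255, ERR=-34095506197249/274877906944
(3,0): OLD=1562695827/8388608 → NEW=255, ERR=-576399213/8388608
(3,1): OLD=8232622871/67108864 → NEW=0, ERR=8232622871/67108864
(3,2): OLD=89182640949/536870912 → NEW=255, ERR=-47719441611/536870912
(3,3): OLD=157565031971/2147483648 → NEW=0, ERR=157565031971/2147483648
(3,4): OLD=36050757407891/274877906944 → NEW=255, ERR=-34043108862829/274877906944
(3,5): OLD=114910911864937/2199023255552 → NEW=0, ERR=114910911864937/2199023255552
(3,6): OLD=4213706483914551/35184372088832 → NEW=0, ERR=4213706483914551/35184372088832
(4,0): OLD=174514333757/1073741824 → NEW=255, ERR=-99289831363/1073741824
(4,1): OLD=2128926031257/17179869184 → NEW=0, ERR=2128926031257/17179869184
(4,2): OLD=54113291917975/274877906944 → NEW=255, ERR=-15980574352745/274877906944
(4,3): OLD=261061447982253/2199023255552 → NEW=0, ERR=261061447982253/2199023255552
(4,4): OLD=3335826694043255/17592186044416 → NEW=255, ERR=-1150180747282825/17592186044416
(4,5): OLD=85816437017733751/562949953421312 → NEW=255, ERR=-57735801104700809/562949953421312
(4,6): OLD=1430536582940463985/9007199254740992 → NEW=255, ERR=-866299227018488975/9007199254740992
(5,0): OLD=46822103206875/274877906944 → NEW=255, ERR=-23271763063845/274877906944
(5,1): OLD=347456933793737/2199023255552 → NEW=255, ERR=-213293996372023/2199023255552
(5,2): OLD=2821810498100303/17592186044416 → NEW=255, ERR=-1664196943225777/17592186044416
(5,3): OLD=22633375550457131/140737488355328 → NEW=255, ERR=-13254683980151509/140737488355328
(5,4): OLD=995788919232202617/9007199254740992 → NEW=0, ERR=995788919232202617/9007199254740992
(5,5): OLD=12192013017929928937/72057594037927936 → NEW=255, ERR=-6182673461741694743/72057594037927936
(5,6): OLD=129122534002540411783/1152921504606846976 → NEW=0, ERR=129122534002540411783/1152921504606846976
Output grid:
  Row 0: .......  (7 black, running=7)
  Row 1: .#.#.#.  (4 black, running=11)
  Row 2: ..#.#.#  (4 black, running=15)
  Row 3: #.#.#..  (4 black, running=19)
  Row 4: #.#.###  (2 black, running=21)
  Row 5: ####.#.  (2 black, running=23)

Answer: 23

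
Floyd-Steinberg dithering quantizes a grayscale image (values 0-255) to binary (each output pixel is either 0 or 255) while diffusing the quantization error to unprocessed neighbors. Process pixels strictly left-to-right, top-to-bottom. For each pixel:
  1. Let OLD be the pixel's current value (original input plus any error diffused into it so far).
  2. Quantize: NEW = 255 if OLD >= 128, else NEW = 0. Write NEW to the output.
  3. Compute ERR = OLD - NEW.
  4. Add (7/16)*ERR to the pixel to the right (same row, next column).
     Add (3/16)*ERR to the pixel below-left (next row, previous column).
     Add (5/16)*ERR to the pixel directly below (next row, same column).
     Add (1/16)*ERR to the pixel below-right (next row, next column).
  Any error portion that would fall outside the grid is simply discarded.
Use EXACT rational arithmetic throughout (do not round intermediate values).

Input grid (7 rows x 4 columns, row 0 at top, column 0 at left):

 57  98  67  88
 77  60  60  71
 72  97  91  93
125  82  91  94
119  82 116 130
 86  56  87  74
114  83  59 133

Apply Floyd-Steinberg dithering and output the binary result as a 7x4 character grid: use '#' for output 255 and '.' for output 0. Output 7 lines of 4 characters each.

Answer: ...#
.#..
.#.#
#...
..##
#...
.#.#

Derivation:
(0,0): OLD=57 → NEW=0, ERR=57
(0,1): OLD=1967/16 → NEW=0, ERR=1967/16
(0,2): OLD=30921/256 → NEW=0, ERR=30921/256
(0,3): OLD=576895/4096 → NEW=255, ERR=-467585/4096
(1,0): OLD=30173/256 → NEW=0, ERR=30173/256
(1,1): OLD=360843/2048 → NEW=255, ERR=-161397/2048
(1,2): OLD=3247079/65536 → NEW=0, ERR=3247079/65536
(1,3): OLD=67687425/1048576 → NEW=0, ERR=67687425/1048576
(2,0): OLD=3082025/32768 → NEW=0, ERR=3082025/32768
(2,1): OLD=136502227/1048576 → NEW=255, ERR=-130884653/1048576
(2,2): OLD=123840927/2097152 → NEW=0, ERR=123840927/2097152
(2,3): OLD=4768229443/33554432 → NEW=255, ERR=-3788150717/33554432
(3,0): OLD=2197622041/16777216 → NEW=255, ERR=-2080568039/16777216
(3,1): OLD=1527137927/268435456 → NEW=0, ERR=1527137927/268435456
(3,2): OLD=356368094329/4294967296 → NEW=0, ERR=356368094329/4294967296
(3,3): OLD=6783417233103/68719476736 → NEW=0, ERR=6783417233103/68719476736
(4,0): OLD=349237078885/4294967296 → NEW=0, ERR=349237078885/4294967296
(4,1): OLD=4369153271855/34359738368 → NEW=0, ERR=4369153271855/34359738368
(4,2): OLD=237962141182927/1099511627776 → NEW=255, ERR=-42413323899953/1099511627776
(4,3): OLD=2623994529270873/17592186044416 → NEW=255, ERR=-1862012912055207/17592186044416
(5,0): OLD=74355942965333/549755813888 → NEW=255, ERR=-65831789576107/549755813888
(5,1): OLD=724746608413299/17592186044416 → NEW=0, ERR=724746608413299/17592186044416
(5,2): OLD=713107845617127/8796093022208 → NEW=0, ERR=713107845617127/8796093022208
(5,3): OLD=20823980372553039/281474976710656 → NEW=0, ERR=20823980372553039/281474976710656
(6,0): OLD=23729300838077561/281474976710656 → NEW=0, ERR=23729300838077561/281474976710656
(6,1): OLD=632636080527635423/4503599627370496 → NEW=255, ERR=-515781824451841057/4503599627370496
(6,2): OLD=3651567551491056361/72057594037927936 → NEW=0, ERR=3651567551491056361/72057594037927936
(6,3): OLD=211396007321311436639/1152921504606846976 → NEW=255, ERR=-82598976353434542241/1152921504606846976
Row 0: ...#
Row 1: .#..
Row 2: .#.#
Row 3: #...
Row 4: ..##
Row 5: #...
Row 6: .#.#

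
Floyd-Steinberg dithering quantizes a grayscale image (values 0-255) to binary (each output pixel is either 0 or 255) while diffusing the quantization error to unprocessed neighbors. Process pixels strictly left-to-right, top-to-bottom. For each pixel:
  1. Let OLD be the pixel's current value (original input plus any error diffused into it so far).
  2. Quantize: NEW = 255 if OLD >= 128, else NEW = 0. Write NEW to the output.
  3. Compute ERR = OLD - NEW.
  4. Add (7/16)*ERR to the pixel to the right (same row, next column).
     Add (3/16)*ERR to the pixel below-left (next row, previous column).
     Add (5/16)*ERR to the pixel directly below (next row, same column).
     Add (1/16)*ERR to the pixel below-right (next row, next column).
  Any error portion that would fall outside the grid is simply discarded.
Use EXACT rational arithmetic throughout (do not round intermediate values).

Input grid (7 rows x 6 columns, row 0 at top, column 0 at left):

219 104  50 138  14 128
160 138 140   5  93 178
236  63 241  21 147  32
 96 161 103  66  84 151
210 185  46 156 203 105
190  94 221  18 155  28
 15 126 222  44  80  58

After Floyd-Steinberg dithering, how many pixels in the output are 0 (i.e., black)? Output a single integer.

(0,0): OLD=219 → NEW=255, ERR=-36
(0,1): OLD=353/4 → NEW=0, ERR=353/4
(0,2): OLD=5671/64 → NEW=0, ERR=5671/64
(0,3): OLD=181009/1024 → NEW=255, ERR=-80111/1024
(0,4): OLD=-331401/16384 → NEW=0, ERR=-331401/16384
(0,5): OLD=31234625/262144 → NEW=0, ERR=31234625/262144
(1,0): OLD=10579/64 → NEW=255, ERR=-5741/64
(1,1): OLD=72037/512 → NEW=255, ERR=-58523/512
(1,2): OLD=1778153/16384 → NEW=0, ERR=1778153/16384
(1,3): OLD=1951621/65536 → NEW=0, ERR=1951621/65536
(1,4): OLD=491399039/4194304 → NEW=0, ERR=491399039/4194304
(1,5): OLD=17799102409/67108864 → NEW=255, ERR=686342089/67108864
(2,0): OLD=1528103/8192 → NEW=255, ERR=-560857/8192
(2,1): OLD=3164157/262144 → NEW=0, ERR=3164157/262144
(2,2): OLD=1168684279/4194304 → NEW=255, ERR=99136759/4194304
(2,3): OLD=2328583231/33554432 → NEW=0, ERR=2328583231/33554432
(2,4): OLD=233809622653/1073741824 → NEW=255, ERR=-39994542467/1073741824
(2,5): OLD=450499537723/17179869184 → NEW=0, ERR=450499537723/17179869184
(3,0): OLD=322408535/4194304 → NEW=0, ERR=322408535/4194304
(3,1): OLD=6662385451/33554432 → NEW=255, ERR=-1893994709/33554432
(3,2): OLD=26697986561/268435456 → NEW=0, ERR=26697986561/268435456
(3,3): OLD=2159383689715/17179869184 → NEW=0, ERR=2159383689715/17179869184
(3,4): OLD=18774799920691/137438953472 → NEW=255, ERR=-16272133214669/137438953472
(3,5): OLD=231048259158813/2199023255552 → NEW=0, ERR=231048259158813/2199023255552
(4,0): OLD=119957248793/536870912 → NEW=255, ERR=-16944833767/536870912
(4,1): OLD=1520460698277/8589934592 → NEW=255, ERR=-669972622683/8589934592
(4,2): OLD=17316548479519/274877906944 → NEW=0, ERR=17316548479519/274877906944
(4,3): OLD=909767729216507/4398046511104 → NEW=255, ERR=-211734131115013/4398046511104
(4,4): OLD=12138266615433579/70368744177664 → NEW=255, ERR=-5805763149870741/70368744177664
(4,5): OLD=106215537428879885/1125899906842624 → NEW=0, ERR=106215537428879885/1125899906842624
(5,0): OLD=22747896590271/137438953472 → NEW=255, ERR=-12299036545089/137438953472
(5,1): OLD=177308131333103/4398046511104 → NEW=0, ERR=177308131333103/4398046511104
(5,2): OLD=8599872442399125/35184372088832 → NEW=255, ERR=-372142440253035/35184372088832
(5,3): OLD=-14866779368431657/1125899906842624 → NEW=0, ERR=-14866779368431657/1125899906842624
(5,4): OLD=311018242015277871/2251799813685248 → NEW=255, ERR=-263190710474460369/2251799813685248
(5,5): OLD=42842296702703659/36028797018963968 → NEW=0, ERR=42842296702703659/36028797018963968
(6,0): OLD=-380390290549971/70368744177664 → NEW=0, ERR=-380390290549971/70368744177664
(6,1): OLD=144855345382365289/1125899906842624 → NEW=255, ERR=-142249130862503831/1125899906842624
(6,2): OLD=736175076535741857/4503599627370496 → NEW=255, ERR=-412242828443734623/4503599627370496
(6,3): OLD=-1639279744005097011/72057594037927936 → NEW=0, ERR=-1639279744005097011/72057594037927936
(6,4): OLD=37953828385235015869/1152921504606846976 → NEW=0, ERR=37953828385235015869/1152921504606846976
(6,5): OLD=1207689078681307981323/18446744073709551616 → NEW=0, ERR=1207689078681307981323/18446744073709551616
Output grid:
  Row 0: #..#..  (4 black, running=4)
  Row 1: ##...#  (3 black, running=7)
  Row 2: #.#.#.  (3 black, running=10)
  Row 3: .#..#.  (4 black, running=14)
  Row 4: ##.##.  (2 black, running=16)
  Row 5: #.#.#.  (3 black, running=19)
  Row 6: .##...  (4 black, running=23)

Answer: 23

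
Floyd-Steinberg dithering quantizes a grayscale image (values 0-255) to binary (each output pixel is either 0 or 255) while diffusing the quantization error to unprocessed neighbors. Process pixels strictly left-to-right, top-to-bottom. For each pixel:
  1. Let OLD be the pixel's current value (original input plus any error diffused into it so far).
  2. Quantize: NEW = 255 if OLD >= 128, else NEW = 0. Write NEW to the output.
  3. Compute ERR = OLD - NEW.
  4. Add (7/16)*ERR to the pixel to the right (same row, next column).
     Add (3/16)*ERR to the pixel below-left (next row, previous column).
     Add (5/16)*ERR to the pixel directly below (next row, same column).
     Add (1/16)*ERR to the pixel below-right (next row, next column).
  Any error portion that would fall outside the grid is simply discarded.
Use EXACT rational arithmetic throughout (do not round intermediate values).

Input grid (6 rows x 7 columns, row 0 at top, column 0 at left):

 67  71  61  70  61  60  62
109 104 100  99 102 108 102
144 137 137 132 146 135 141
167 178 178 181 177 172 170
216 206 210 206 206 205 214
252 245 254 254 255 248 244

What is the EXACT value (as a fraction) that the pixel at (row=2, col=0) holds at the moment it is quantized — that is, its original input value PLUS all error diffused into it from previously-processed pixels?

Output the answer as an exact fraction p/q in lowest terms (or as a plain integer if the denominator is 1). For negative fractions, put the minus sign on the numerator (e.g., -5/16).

Answer: 4323075/32768

Derivation:
(0,0): OLD=67 → NEW=0, ERR=67
(0,1): OLD=1605/16 → NEW=0, ERR=1605/16
(0,2): OLD=26851/256 → NEW=0, ERR=26851/256
(0,3): OLD=474677/4096 → NEW=0, ERR=474677/4096
(0,4): OLD=7320435/65536 → NEW=0, ERR=7320435/65536
(0,5): OLD=114157605/1048576 → NEW=0, ERR=114157605/1048576
(0,6): OLD=1839290627/16777216 → NEW=0, ERR=1839290627/16777216
(1,0): OLD=38079/256 → NEW=255, ERR=-27201/256
(1,1): OLD=230841/2048 → NEW=0, ERR=230841/2048
(1,2): OLD=13768365/65536 → NEW=255, ERR=-2943315/65536
(1,3): OLD=37503785/262144 → NEW=255, ERR=-29342935/262144
(1,4): OLD=1939298779/16777216 → NEW=0, ERR=1939298779/16777216
(1,5): OLD=29545316171/134217728 → NEW=255, ERR=-4680204469/134217728
(1,6): OLD=274465699333/2147483648 → NEW=0, ERR=274465699333/2147483648
(2,0): OLD=4323075/32768 → NEW=255, ERR=-4032765/32768
Target (2,0): original=144, with diffused error = 4323075/32768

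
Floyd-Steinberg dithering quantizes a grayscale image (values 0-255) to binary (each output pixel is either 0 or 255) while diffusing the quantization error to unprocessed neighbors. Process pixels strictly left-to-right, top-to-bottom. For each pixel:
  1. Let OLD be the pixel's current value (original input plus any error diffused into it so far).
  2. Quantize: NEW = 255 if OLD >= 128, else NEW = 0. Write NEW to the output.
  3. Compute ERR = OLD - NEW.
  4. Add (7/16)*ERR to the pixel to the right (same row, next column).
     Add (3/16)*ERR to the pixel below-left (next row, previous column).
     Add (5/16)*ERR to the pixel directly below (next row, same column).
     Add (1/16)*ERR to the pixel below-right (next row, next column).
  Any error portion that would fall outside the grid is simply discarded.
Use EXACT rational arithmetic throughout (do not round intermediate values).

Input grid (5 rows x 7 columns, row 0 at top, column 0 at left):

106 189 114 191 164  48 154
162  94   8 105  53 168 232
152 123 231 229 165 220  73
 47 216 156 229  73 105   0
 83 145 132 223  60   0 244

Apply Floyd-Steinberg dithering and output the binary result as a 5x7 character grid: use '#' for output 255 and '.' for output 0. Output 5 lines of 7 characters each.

Answer: .#.##.#
#....##
#.####.
.###...
.#.#..#

Derivation:
(0,0): OLD=106 → NEW=0, ERR=106
(0,1): OLD=1883/8 → NEW=255, ERR=-157/8
(0,2): OLD=13493/128 → NEW=0, ERR=13493/128
(0,3): OLD=485619/2048 → NEW=255, ERR=-36621/2048
(0,4): OLD=5117605/32768 → NEW=255, ERR=-3238235/32768
(0,5): OLD=2498179/524288 → NEW=0, ERR=2498179/524288
(0,6): OLD=1309332885/8388608 → NEW=255, ERR=-829762155/8388608
(1,0): OLD=24505/128 → NEW=255, ERR=-8135/128
(1,1): OLD=88527/1024 → NEW=0, ERR=88527/1024
(1,2): OLD=2430907/32768 → NEW=0, ERR=2430907/32768
(1,3): OLD=15719103/131072 → NEW=0, ERR=15719103/131072
(1,4): OLD=623791869/8388608 → NEW=0, ERR=623791869/8388608
(1,5): OLD=11898350541/67108864 → NEW=255, ERR=-5214409779/67108864
(1,6): OLD=179736515427/1073741824 → NEW=255, ERR=-94067649693/1073741824
(2,0): OLD=2430549/16384 → NEW=255, ERR=-1747371/16384
(2,1): OLD=59398711/524288 → NEW=0, ERR=59398711/524288
(2,2): OLD=2781987045/8388608 → NEW=255, ERR=642892005/8388608
(2,3): OLD=21379952253/67108864 → NEW=255, ERR=4267191933/67108864
(2,4): OLD=112197185325/536870912 → NEW=255, ERR=-24704897235/536870912
(2,5): OLD=2814192287023/17179869184 → NEW=255, ERR=-1566674354897/17179869184
(2,6): OLD=239065843769/274877906944 → NEW=0, ERR=239065843769/274877906944
(3,0): OLD=292881349/8388608 → NEW=0, ERR=292881349/8388608
(3,1): OLD=18413558817/67108864 → NEW=255, ERR=1300798497/67108864
(3,2): OLD=111364802515/536870912 → NEW=255, ERR=-25537280045/536870912
(3,3): OLD=481513033797/2147483648 → NEW=255, ERR=-66095296443/2147483648
(3,4): OLD=8804345118661/274877906944 → NEW=0, ERR=8804345118661/274877906944
(3,5): OLD=193079820625887/2199023255552 → NEW=0, ERR=193079820625887/2199023255552
(3,6): OLD=1160587060705153/35184372088832 → NEW=0, ERR=1160587060705153/35184372088832
(4,0): OLD=104738220843/1073741824 → NEW=0, ERR=104738220843/1073741824
(4,1): OLD=3212577589743/17179869184 → NEW=255, ERR=-1168289052177/17179869184
(4,2): OLD=22766612844769/274877906944 → NEW=0, ERR=22766612844769/274877906944
(4,3): OLD=555583810069499/2199023255552 → NEW=255, ERR=-5167120096261/2199023255552
(4,4): OLD=1469312083861281/17592186044416 → NEW=0, ERR=1469312083861281/17592186044416
(4,5): OLD=40625472181432961/562949953421312 → NEW=0, ERR=40625472181432961/562949953421312
(4,6): OLD=2624410322363472087/9007199254740992 → NEW=255, ERR=327574512404519127/9007199254740992
Row 0: .#.##.#
Row 1: #....##
Row 2: #.####.
Row 3: .###...
Row 4: .#.#..#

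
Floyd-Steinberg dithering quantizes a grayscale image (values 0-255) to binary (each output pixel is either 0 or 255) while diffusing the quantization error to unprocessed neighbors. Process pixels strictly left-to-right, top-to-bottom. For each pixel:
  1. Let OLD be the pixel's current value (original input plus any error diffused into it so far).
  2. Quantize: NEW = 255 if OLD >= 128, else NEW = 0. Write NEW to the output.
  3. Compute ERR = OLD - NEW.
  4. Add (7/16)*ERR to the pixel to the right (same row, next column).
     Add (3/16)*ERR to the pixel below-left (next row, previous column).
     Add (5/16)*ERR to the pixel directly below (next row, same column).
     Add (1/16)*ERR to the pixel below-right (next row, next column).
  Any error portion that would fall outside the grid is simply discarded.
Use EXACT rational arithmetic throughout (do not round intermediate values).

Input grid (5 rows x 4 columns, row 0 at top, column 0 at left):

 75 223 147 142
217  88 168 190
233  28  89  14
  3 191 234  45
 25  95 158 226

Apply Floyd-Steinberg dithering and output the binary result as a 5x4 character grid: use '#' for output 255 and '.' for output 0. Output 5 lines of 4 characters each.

Answer: .##.
#.##
#...
.##.
..##

Derivation:
(0,0): OLD=75 → NEW=0, ERR=75
(0,1): OLD=4093/16 → NEW=255, ERR=13/16
(0,2): OLD=37723/256 → NEW=255, ERR=-27557/256
(0,3): OLD=388733/4096 → NEW=0, ERR=388733/4096
(1,0): OLD=61591/256 → NEW=255, ERR=-3689/256
(1,1): OLD=136097/2048 → NEW=0, ERR=136097/2048
(1,2): OLD=11880373/65536 → NEW=255, ERR=-4831307/65536
(1,3): OLD=189454339/1048576 → NEW=255, ERR=-77932541/1048576
(2,0): OLD=7895675/32768 → NEW=255, ERR=-460165/32768
(2,1): OLD=29255033/1048576 → NEW=0, ERR=29255033/1048576
(2,2): OLD=143417117/2097152 → NEW=0, ERR=143417117/2097152
(2,3): OLD=539754633/33554432 → NEW=0, ERR=539754633/33554432
(3,0): OLD=64470347/16777216 → NEW=0, ERR=64470347/16777216
(3,1): OLD=57269273493/268435456 → NEW=255, ERR=-11181767787/268435456
(3,2): OLD=1038980327275/4294967296 → NEW=255, ERR=-56236333205/4294967296
(3,3): OLD=3337883341421/68719476736 → NEW=0, ERR=3337883341421/68719476736
(4,0): OLD=78986506799/4294967296 → NEW=0, ERR=78986506799/4294967296
(4,1): OLD=3017254911885/34359738368 → NEW=0, ERR=3017254911885/34359738368
(4,2): OLD=218616616769389/1099511627776 → NEW=255, ERR=-61758848313491/1099511627776
(4,3): OLD=3796156273856779/17592186044416 → NEW=255, ERR=-689851167469301/17592186044416
Row 0: .##.
Row 1: #.##
Row 2: #...
Row 3: .##.
Row 4: ..##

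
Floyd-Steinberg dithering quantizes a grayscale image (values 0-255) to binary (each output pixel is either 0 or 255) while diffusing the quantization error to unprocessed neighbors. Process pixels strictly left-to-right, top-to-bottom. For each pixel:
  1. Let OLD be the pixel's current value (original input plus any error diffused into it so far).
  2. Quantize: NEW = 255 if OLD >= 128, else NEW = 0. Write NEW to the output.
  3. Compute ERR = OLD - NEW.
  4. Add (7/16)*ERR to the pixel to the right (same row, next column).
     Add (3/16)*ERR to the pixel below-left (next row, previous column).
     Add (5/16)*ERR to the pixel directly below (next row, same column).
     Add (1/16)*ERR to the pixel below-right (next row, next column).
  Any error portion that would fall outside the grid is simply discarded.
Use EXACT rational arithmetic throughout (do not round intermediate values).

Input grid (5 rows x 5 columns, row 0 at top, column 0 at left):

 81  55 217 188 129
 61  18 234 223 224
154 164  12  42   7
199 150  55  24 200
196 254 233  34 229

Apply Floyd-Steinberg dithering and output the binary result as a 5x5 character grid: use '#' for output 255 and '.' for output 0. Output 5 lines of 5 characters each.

(0,0): OLD=81 → NEW=0, ERR=81
(0,1): OLD=1447/16 → NEW=0, ERR=1447/16
(0,2): OLD=65681/256 → NEW=255, ERR=401/256
(0,3): OLD=772855/4096 → NEW=255, ERR=-271625/4096
(0,4): OLD=6552769/65536 → NEW=0, ERR=6552769/65536
(1,0): OLD=26437/256 → NEW=0, ERR=26437/256
(1,1): OLD=198243/2048 → NEW=0, ERR=198243/2048
(1,2): OLD=17698463/65536 → NEW=255, ERR=986783/65536
(1,3): OLD=59692723/262144 → NEW=255, ERR=-7153997/262144
(1,4): OLD=1003117497/4194304 → NEW=255, ERR=-66430023/4194304
(2,0): OLD=6698481/32768 → NEW=255, ERR=-1657359/32768
(2,1): OLD=190210539/1048576 → NEW=255, ERR=-77176341/1048576
(2,2): OLD=-244312703/16777216 → NEW=0, ERR=-244312703/16777216
(2,3): OLD=6730277363/268435456 → NEW=0, ERR=6730277363/268435456
(2,4): OLD=48593412325/4294967296 → NEW=0, ERR=48593412325/4294967296
(3,0): OLD=2841959521/16777216 → NEW=255, ERR=-1436230559/16777216
(3,1): OLD=11228045645/134217728 → NEW=0, ERR=11228045645/134217728
(3,2): OLD=374304512863/4294967296 → NEW=0, ERR=374304512863/4294967296
(3,3): OLD=611382175719/8589934592 → NEW=0, ERR=611382175719/8589934592
(3,4): OLD=32468768923299/137438953472 → NEW=255, ERR=-2578164212061/137438953472
(4,0): OLD=397141709583/2147483648 → NEW=255, ERR=-150466620657/2147483648
(4,1): OLD=17899940220431/68719476736 → NEW=255, ERR=376473652751/68719476736
(4,2): OLD=309187817457601/1099511627776 → NEW=255, ERR=28812352374721/1099511627776
(4,3): OLD=1225051398796815/17592186044416 → NEW=0, ERR=1225051398796815/17592186044416
(4,4): OLD=72635215058471401/281474976710656 → NEW=255, ERR=859095997254121/281474976710656
Row 0: ..##.
Row 1: ..###
Row 2: ##...
Row 3: #...#
Row 4: ###.#

Answer: ..##.
..###
##...
#...#
###.#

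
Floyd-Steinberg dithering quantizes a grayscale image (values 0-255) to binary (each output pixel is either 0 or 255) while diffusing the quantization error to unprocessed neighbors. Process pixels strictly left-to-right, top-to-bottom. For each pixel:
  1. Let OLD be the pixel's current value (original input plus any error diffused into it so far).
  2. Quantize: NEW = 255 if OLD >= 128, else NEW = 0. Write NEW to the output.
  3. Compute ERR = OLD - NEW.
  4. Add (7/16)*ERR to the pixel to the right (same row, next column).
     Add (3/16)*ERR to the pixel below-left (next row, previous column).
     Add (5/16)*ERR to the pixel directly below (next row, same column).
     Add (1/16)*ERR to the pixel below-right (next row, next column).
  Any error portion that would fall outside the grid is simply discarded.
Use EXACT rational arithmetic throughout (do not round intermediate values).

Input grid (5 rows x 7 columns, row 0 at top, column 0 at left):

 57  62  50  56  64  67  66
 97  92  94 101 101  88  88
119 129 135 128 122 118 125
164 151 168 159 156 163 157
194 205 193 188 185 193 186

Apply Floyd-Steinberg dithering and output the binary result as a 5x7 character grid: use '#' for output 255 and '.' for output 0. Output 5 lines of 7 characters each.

(0,0): OLD=57 → NEW=0, ERR=57
(0,1): OLD=1391/16 → NEW=0, ERR=1391/16
(0,2): OLD=22537/256 → NEW=0, ERR=22537/256
(0,3): OLD=387135/4096 → NEW=0, ERR=387135/4096
(0,4): OLD=6904249/65536 → NEW=0, ERR=6904249/65536
(0,5): OLD=118584335/1048576 → NEW=0, ERR=118584335/1048576
(0,6): OLD=1937386601/16777216 → NEW=0, ERR=1937386601/16777216
(1,0): OLD=33565/256 → NEW=255, ERR=-31715/256
(1,1): OLD=174155/2048 → NEW=0, ERR=174155/2048
(1,2): OLD=11919015/65536 → NEW=255, ERR=-4792665/65536
(1,3): OLD=32452635/262144 → NEW=0, ERR=32452635/262144
(1,4): OLD=3610372081/16777216 → NEW=255, ERR=-667817999/16777216
(1,5): OLD=18006994241/134217728 → NEW=255, ERR=-16218526399/134217728
(1,6): OLD=168123135151/2147483648 → NEW=0, ERR=168123135151/2147483648
(2,0): OLD=3153257/32768 → NEW=0, ERR=3153257/32768
(2,1): OLD=184779667/1048576 → NEW=255, ERR=-82607213/1048576
(2,2): OLD=1781859449/16777216 → NEW=0, ERR=1781859449/16777216
(2,3): OLD=26993610737/134217728 → NEW=255, ERR=-7231909903/134217728
(2,4): OLD=76308542849/1073741824 → NEW=0, ERR=76308542849/1073741824
(2,5): OLD=4244175316971/34359738368 → NEW=0, ERR=4244175316971/34359738368
(2,6): OLD=107726612008733/549755813888 → NEW=255, ERR=-32461120532707/549755813888
(3,0): OLD=3008162905/16777216 → NEW=255, ERR=-1270027175/16777216
(3,1): OLD=15997516261/134217728 → NEW=0, ERR=15997516261/134217728
(3,2): OLD=255882395839/1073741824 → NEW=255, ERR=-17921769281/1073741824
(3,3): OLD=664958763113/4294967296 → NEW=255, ERR=-430257897367/4294967296
(3,4): OLD=84757988585561/549755813888 → NEW=255, ERR=-55429743955879/549755813888
(3,5): OLD=663487796313499/4398046511104 → NEW=255, ERR=-458014064018021/4398046511104
(3,6): OLD=7086604007031109/70368744177664 → NEW=0, ERR=7086604007031109/70368744177664
(4,0): OLD=413803289495/2147483648 → NEW=255, ERR=-133805040745/2147483648
(4,1): OLD=7116818287019/34359738368 → NEW=255, ERR=-1644914996821/34359738368
(4,2): OLD=85490158643685/549755813888 → NEW=255, ERR=-54697573897755/549755813888
(4,3): OLD=409976119418215/4398046511104 → NEW=0, ERR=409976119418215/4398046511104
(4,4): OLD=5928117235801157/35184372088832 → NEW=255, ERR=-3043897646851003/35184372088832
(4,5): OLD=152207794638011525/1125899906842624 → NEW=255, ERR=-134896681606857595/1125899906842624
(4,6): OLD=2856078071689521203/18014398509481984 → NEW=255, ERR=-1737593548228384717/18014398509481984
Row 0: .......
Row 1: #.#.##.
Row 2: .#.#..#
Row 3: #.####.
Row 4: ###.###

Answer: .......
#.#.##.
.#.#..#
#.####.
###.###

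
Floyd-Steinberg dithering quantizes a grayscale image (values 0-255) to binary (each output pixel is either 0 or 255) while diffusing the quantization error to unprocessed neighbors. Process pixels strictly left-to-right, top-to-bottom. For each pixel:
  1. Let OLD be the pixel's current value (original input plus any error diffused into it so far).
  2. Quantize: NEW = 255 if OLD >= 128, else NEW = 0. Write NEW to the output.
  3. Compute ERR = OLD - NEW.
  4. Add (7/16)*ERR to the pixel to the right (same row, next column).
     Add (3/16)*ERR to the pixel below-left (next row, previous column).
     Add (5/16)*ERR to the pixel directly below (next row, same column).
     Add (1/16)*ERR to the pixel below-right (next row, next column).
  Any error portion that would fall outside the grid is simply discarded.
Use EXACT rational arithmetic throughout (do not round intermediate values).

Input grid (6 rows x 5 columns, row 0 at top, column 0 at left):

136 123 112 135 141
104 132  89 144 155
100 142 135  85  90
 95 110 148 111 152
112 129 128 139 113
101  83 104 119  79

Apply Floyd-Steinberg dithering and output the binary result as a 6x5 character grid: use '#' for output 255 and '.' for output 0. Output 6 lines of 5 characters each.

(0,0): OLD=136 → NEW=255, ERR=-119
(0,1): OLD=1135/16 → NEW=0, ERR=1135/16
(0,2): OLD=36617/256 → NEW=255, ERR=-28663/256
(0,3): OLD=352319/4096 → NEW=0, ERR=352319/4096
(0,4): OLD=11706809/65536 → NEW=255, ERR=-5004871/65536
(1,0): OLD=20509/256 → NEW=0, ERR=20509/256
(1,1): OLD=329291/2048 → NEW=255, ERR=-192949/2048
(1,2): OLD=2185895/65536 → NEW=0, ERR=2185895/65536
(1,3): OLD=43032347/262144 → NEW=255, ERR=-23814373/262144
(1,4): OLD=405867505/4194304 → NEW=0, ERR=405867505/4194304
(2,0): OLD=3518313/32768 → NEW=0, ERR=3518313/32768
(2,1): OLD=179090323/1048576 → NEW=255, ERR=-88296557/1048576
(2,2): OLD=1437157497/16777216 → NEW=0, ERR=1437157497/16777216
(2,3): OLD=30686516059/268435456 → NEW=0, ERR=30686516059/268435456
(2,4): OLD=706844352701/4294967296 → NEW=255, ERR=-388372307779/4294967296
(3,0): OLD=1891875929/16777216 → NEW=0, ERR=1891875929/16777216
(3,1): OLD=20910077925/134217728 → NEW=255, ERR=-13315442715/134217728
(3,2): OLD=633667191143/4294967296 → NEW=255, ERR=-461549469337/4294967296
(3,3): OLD=756841539119/8589934592 → NEW=0, ERR=756841539119/8589934592
(3,4): OLD=23286857137675/137438953472 → NEW=255, ERR=-11760075997685/137438953472
(4,0): OLD=276246877591/2147483648 → NEW=255, ERR=-271361452649/2147483648
(4,1): OLD=2034953157271/68719476736 → NEW=0, ERR=2034953157271/68719476736
(4,2): OLD=129404893178041/1099511627776 → NEW=0, ERR=129404893178041/1099511627776
(4,3): OLD=3435128209361559/17592186044416 → NEW=255, ERR=-1050879231964521/17592186044416
(4,4): OLD=18474080578149793/281474976710656 → NEW=0, ERR=18474080578149793/281474976710656
(5,0): OLD=73737701453349/1099511627776 → NEW=0, ERR=73737701453349/1099511627776
(5,1): OLD=1194194610109743/8796093022208 → NEW=255, ERR=-1048809110553297/8796093022208
(5,2): OLD=22310771796773159/281474976710656 → NEW=0, ERR=22310771796773159/281474976710656
(5,3): OLD=174145828516341833/1125899906842624 → NEW=255, ERR=-112958647728527287/1125899906842624
(5,4): OLD=934652288866652243/18014398509481984 → NEW=0, ERR=934652288866652243/18014398509481984
Row 0: #.#.#
Row 1: .#.#.
Row 2: .#..#
Row 3: .##.#
Row 4: #..#.
Row 5: .#.#.

Answer: #.#.#
.#.#.
.#..#
.##.#
#..#.
.#.#.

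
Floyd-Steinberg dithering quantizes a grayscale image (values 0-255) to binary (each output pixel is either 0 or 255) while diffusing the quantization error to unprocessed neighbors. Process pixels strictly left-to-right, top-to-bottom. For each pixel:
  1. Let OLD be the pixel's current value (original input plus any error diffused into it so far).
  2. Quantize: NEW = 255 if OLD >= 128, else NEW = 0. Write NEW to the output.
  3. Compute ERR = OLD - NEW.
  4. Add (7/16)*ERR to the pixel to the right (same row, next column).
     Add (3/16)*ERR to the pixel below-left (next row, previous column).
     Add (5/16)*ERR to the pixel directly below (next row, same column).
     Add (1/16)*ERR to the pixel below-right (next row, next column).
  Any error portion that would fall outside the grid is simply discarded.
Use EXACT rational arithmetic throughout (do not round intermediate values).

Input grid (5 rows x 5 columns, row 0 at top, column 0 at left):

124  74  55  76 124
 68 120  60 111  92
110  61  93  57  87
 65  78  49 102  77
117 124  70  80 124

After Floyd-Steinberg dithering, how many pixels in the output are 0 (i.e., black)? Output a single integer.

Answer: 16

Derivation:
(0,0): OLD=124 → NEW=0, ERR=124
(0,1): OLD=513/4 → NEW=255, ERR=-507/4
(0,2): OLD=-29/64 → NEW=0, ERR=-29/64
(0,3): OLD=77621/1024 → NEW=0, ERR=77621/1024
(0,4): OLD=2574963/16384 → NEW=255, ERR=-1602957/16384
(1,0): OLD=5311/64 → NEW=0, ERR=5311/64
(1,1): OLD=63673/512 → NEW=0, ERR=63673/512
(1,2): OLD=1975213/16384 → NEW=0, ERR=1975213/16384
(1,3): OLD=11079465/65536 → NEW=255, ERR=-5632215/65536
(1,4): OLD=29952091/1048576 → NEW=0, ERR=29952091/1048576
(2,0): OLD=1304579/8192 → NEW=255, ERR=-784381/8192
(2,1): OLD=22482385/262144 → NEW=0, ERR=22482385/262144
(2,2): OLD=670478003/4194304 → NEW=255, ERR=-399069517/4194304
(2,3): OLD=94489449/67108864 → NEW=0, ERR=94489449/67108864
(2,4): OLD=97894245791/1073741824 → NEW=0, ERR=97894245791/1073741824
(3,0): OLD=214575955/4194304 → NEW=0, ERR=214575955/4194304
(3,1): OLD=3468151127/33554432 → NEW=0, ERR=3468151127/33554432
(3,2): OLD=75280862701/1073741824 → NEW=0, ERR=75280862701/1073741824
(3,3): OLD=309799099077/2147483648 → NEW=255, ERR=-237809231163/2147483648
(3,4): OLD=1963001356473/34359738368 → NEW=0, ERR=1963001356473/34359738368
(4,0): OLD=81801388285/536870912 → NEW=255, ERR=-55100694275/536870912
(4,1): OLD=2194572271869/17179869184 → NEW=0, ERR=2194572271869/17179869184
(4,2): OLD=36694200234355/274877906944 → NEW=255, ERR=-33399666036365/274877906944
(4,3): OLD=32232084096253/4398046511104 → NEW=0, ERR=32232084096253/4398046511104
(4,4): OLD=9720636429425003/70368744177664 → NEW=255, ERR=-8223393335879317/70368744177664
Output grid:
  Row 0: .#..#  (3 black, running=3)
  Row 1: ...#.  (4 black, running=7)
  Row 2: #.#..  (3 black, running=10)
  Row 3: ...#.  (4 black, running=14)
  Row 4: #.#.#  (2 black, running=16)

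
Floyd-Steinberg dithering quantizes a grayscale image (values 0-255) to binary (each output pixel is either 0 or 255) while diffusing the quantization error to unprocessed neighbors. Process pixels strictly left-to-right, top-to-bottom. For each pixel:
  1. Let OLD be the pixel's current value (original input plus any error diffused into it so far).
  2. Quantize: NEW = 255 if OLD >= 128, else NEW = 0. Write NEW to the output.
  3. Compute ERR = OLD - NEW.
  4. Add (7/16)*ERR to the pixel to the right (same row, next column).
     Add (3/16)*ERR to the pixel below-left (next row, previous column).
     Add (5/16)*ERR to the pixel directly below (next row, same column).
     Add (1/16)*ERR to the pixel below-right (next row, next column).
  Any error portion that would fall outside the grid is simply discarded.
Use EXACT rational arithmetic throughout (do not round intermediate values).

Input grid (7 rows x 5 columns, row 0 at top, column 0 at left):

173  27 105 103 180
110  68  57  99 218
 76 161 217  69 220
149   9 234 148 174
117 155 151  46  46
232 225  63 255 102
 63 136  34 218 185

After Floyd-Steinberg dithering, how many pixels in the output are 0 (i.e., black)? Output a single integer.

(0,0): OLD=173 → NEW=255, ERR=-82
(0,1): OLD=-71/8 → NEW=0, ERR=-71/8
(0,2): OLD=12943/128 → NEW=0, ERR=12943/128
(0,3): OLD=301545/2048 → NEW=255, ERR=-220695/2048
(0,4): OLD=4353375/32768 → NEW=255, ERR=-4002465/32768
(1,0): OLD=10587/128 → NEW=0, ERR=10587/128
(1,1): OLD=118013/1024 → NEW=0, ERR=118013/1024
(1,2): OLD=3875137/32768 → NEW=0, ERR=3875137/32768
(1,3): OLD=13170221/131072 → NEW=0, ERR=13170221/131072
(1,4): OLD=455196903/2097152 → NEW=255, ERR=-79576857/2097152
(2,0): OLD=2022703/16384 → NEW=0, ERR=2022703/16384
(2,1): OLD=145945973/524288 → NEW=255, ERR=12252533/524288
(2,2): OLD=2434571935/8388608 → NEW=255, ERR=295476895/8388608
(2,3): OLD=15580945005/134217728 → NEW=0, ERR=15580945005/134217728
(2,4): OLD=569534729659/2147483648 → NEW=255, ERR=21926399419/2147483648
(3,0): OLD=1610292671/8388608 → NEW=255, ERR=-528802369/8388608
(3,1): OLD=204300115/67108864 → NEW=0, ERR=204300115/67108864
(3,2): OLD=578889010305/2147483648 → NEW=255, ERR=31280680065/2147483648
(3,3): OLD=836512865337/4294967296 → NEW=255, ERR=-258703795143/4294967296
(3,4): OLD=10864116620413/68719476736 → NEW=255, ERR=-6659349947267/68719476736
(4,0): OLD=105088598993/1073741824 → NEW=0, ERR=105088598993/1073741824
(4,1): OLD=6788156485073/34359738368 → NEW=255, ERR=-1973576798767/34359738368
(4,2): OLD=65596255286367/549755813888 → NEW=0, ERR=65596255286367/549755813888
(4,3): OLD=546407092496849/8796093022208 → NEW=0, ERR=546407092496849/8796093022208
(4,4): OLD=5506964773119287/140737488355328 → NEW=0, ERR=5506964773119287/140737488355328
(5,0): OLD=138436794264595/549755813888 → NEW=255, ERR=-1750938276845/549755813888
(5,1): OLD=1029786173350521/4398046511104 → NEW=255, ERR=-91715686980999/4398046511104
(5,2): OLD=13964128188567233/140737488355328 → NEW=0, ERR=13964128188567233/140737488355328
(5,3): OLD=187245988220531151/562949953421312 → NEW=255, ERR=43693750098096591/562949953421312
(5,4): OLD=1369699924052441397/9007199254740992 → NEW=255, ERR=-927135885906511563/9007199254740992
(6,0): OLD=4088046291176035/70368744177664 → NEW=0, ERR=4088046291176035/70368744177664
(6,1): OLD=390247057187527757/2251799813685248 → NEW=255, ERR=-183961895302210483/2251799813685248
(6,2): OLD=1531742656057567775/36028797018963968 → NEW=0, ERR=1531742656057567775/36028797018963968
(6,3): OLD=142821828811335276821/576460752303423488 → NEW=255, ERR=-4175663026037712619/576460752303423488
(6,4): OLD=1425153102246236745171/9223372036854775808 → NEW=255, ERR=-926806767151731085869/9223372036854775808
Output grid:
  Row 0: #..##  (2 black, running=2)
  Row 1: ....#  (4 black, running=6)
  Row 2: .##.#  (2 black, running=8)
  Row 3: #.###  (1 black, running=9)
  Row 4: .#...  (4 black, running=13)
  Row 5: ##.##  (1 black, running=14)
  Row 6: .#.##  (2 black, running=16)

Answer: 16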